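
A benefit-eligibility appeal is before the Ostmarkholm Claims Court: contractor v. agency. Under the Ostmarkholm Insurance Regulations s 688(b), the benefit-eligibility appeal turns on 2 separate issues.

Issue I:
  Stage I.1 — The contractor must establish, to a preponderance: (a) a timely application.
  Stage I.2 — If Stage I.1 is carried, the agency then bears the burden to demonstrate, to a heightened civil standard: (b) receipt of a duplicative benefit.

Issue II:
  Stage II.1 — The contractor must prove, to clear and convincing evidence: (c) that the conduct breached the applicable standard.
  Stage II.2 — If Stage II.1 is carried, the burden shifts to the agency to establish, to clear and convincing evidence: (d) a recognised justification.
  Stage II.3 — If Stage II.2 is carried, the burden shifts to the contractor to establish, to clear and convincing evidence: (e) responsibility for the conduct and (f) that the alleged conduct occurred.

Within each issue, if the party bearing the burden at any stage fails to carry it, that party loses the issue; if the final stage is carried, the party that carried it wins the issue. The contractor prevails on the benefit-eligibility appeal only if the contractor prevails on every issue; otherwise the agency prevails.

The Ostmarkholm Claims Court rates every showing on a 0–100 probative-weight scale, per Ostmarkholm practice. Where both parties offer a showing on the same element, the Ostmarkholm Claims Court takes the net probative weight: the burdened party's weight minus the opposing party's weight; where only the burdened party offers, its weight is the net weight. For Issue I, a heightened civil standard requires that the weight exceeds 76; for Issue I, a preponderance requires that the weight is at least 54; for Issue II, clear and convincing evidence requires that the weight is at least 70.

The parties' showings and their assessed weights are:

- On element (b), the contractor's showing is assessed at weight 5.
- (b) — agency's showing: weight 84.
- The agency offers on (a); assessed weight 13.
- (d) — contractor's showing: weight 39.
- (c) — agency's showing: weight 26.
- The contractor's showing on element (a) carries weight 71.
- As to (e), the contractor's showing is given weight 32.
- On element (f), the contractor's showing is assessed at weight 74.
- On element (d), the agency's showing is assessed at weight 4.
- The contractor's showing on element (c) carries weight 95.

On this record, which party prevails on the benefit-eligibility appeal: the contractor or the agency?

agency

— Issue I —
Stage I.1 (contractor, a preponderance, weight is at least 54): (a) net 71−13=58 ≥ 54 — meets.
  Stage I.1 is satisfied; the onus moves to the agency.
Stage I.2 (agency, a heightened civil standard, weight exceeds 76): (b) net 84−5=79 > 76 — meets.
  The agency carries the last stage.
Every stage carried; the agency prevails on this issue.
— Issue II —
Stage II.1 — burden on contractor; standard: clear and convincing evidence (weight is at least 70).
    (c): 95 − 26 = 69 < 70 [not met]
  Stage II.1 not carried; the contractor fails its burden.
The agency prevails on this issue.
Per-issue: Issue I → agency; Issue II → agency. The contractor must prevail on every issue; overall, the agency prevails.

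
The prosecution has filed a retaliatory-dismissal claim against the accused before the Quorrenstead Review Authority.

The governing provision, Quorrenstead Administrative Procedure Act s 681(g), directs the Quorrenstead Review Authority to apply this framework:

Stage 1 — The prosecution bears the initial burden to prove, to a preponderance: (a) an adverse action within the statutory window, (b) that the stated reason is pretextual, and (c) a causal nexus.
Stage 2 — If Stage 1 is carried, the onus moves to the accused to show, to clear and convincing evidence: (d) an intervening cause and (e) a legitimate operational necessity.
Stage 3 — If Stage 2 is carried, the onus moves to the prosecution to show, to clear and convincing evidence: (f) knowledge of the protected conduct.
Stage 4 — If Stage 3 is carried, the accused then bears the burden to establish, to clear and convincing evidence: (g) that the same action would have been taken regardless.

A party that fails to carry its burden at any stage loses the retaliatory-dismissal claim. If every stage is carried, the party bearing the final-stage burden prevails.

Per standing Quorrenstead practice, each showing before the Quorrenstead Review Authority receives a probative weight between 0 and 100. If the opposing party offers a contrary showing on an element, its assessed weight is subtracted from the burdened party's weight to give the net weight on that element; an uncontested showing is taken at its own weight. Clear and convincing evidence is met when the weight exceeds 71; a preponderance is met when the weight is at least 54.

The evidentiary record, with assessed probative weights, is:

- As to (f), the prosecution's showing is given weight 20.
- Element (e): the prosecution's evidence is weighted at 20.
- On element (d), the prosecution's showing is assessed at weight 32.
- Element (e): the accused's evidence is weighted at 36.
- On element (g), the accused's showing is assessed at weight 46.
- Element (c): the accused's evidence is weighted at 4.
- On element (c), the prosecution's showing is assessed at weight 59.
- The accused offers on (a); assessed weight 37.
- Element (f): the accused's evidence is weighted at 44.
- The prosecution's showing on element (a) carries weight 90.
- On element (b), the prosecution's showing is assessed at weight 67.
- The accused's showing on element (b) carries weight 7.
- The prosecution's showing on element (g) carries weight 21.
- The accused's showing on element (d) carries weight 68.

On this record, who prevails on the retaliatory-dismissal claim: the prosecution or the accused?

At Stage 1 the prosecution must meet a preponderance (weight is at least 54): on (a) the weight is 90 less the opposing 37 gives net 53, < 54, so (a) does not meet the standard; on (b) the weight is 67 less the opposing 7 gives net 60, ≥ 54, so (b) meets the standard; on (c) the weight is 59 less the opposing 4 gives net 55, which does reach 54, so (c) meets the standard.
  The prosecution does not carry Stage 1.
The accused prevails.

accused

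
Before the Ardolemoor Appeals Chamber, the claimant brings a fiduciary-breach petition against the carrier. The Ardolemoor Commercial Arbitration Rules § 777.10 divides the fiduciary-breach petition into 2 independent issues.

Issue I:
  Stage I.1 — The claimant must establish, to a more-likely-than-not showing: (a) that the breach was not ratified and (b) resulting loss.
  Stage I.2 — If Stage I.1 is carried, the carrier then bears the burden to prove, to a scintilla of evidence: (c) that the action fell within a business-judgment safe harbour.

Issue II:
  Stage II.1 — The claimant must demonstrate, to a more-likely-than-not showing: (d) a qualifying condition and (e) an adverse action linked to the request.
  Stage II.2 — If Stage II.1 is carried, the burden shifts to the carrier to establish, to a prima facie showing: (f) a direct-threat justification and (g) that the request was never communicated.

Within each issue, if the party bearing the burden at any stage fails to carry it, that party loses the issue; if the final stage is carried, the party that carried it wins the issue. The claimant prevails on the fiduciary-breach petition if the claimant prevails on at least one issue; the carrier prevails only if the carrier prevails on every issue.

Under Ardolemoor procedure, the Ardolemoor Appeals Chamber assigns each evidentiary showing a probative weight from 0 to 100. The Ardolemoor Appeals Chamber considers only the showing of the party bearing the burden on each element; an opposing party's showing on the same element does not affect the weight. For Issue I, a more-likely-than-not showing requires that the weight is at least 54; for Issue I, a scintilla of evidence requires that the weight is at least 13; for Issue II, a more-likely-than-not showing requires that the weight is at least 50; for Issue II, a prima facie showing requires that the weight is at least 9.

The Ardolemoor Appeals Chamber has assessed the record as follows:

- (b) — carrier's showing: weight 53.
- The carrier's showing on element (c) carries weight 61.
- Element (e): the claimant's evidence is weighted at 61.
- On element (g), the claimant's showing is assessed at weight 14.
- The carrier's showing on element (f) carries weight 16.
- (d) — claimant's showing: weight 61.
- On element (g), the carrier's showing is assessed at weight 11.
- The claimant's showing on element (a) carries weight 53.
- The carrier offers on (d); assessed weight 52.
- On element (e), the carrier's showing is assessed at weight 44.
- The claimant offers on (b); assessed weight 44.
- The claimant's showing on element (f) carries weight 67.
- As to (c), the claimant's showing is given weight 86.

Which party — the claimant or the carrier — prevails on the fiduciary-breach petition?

— Issue I —
At Stage I.1 the claimant must meet a more-likely-than-not showing (weight is at least 54): on (a) the weight is 53, which does not reach 54, so (a) does not meet the standard; on (b) the weight is 44 (the carrier's 53 is given no effect), which does not reach 54, so (b) does not meet the standard.
  Stage I.1 not carried; the claimant fails its burden.
The carrier prevails on this issue.
— Issue II —
Stage II.1 (claimant, a more-likely-than-not showing, weight is at least 50): (d) 61 (carrier's 52 disregarded) ≥ 50 — meets; (e) 61 (carrier's 44 disregarded) ≥ 50 — meets.
  Stage II.1 is satisfied; the onus moves to the carrier.
Stage II.2 (carrier, a prima facie showing, weight is at least 9): (f) 16 (claimant's 67 disregarded) ≥ 9 — meets; (g) 11 (claimant's 14 disregarded) ≥ 9 — meets.
  All elements met at the final stage.
With every stage satisfied, the carrier prevails on this issue.
Per-issue: Issue I → carrier; Issue II → carrier. The claimant must prevail on at least one issue; overall, the carrier prevails.

carrier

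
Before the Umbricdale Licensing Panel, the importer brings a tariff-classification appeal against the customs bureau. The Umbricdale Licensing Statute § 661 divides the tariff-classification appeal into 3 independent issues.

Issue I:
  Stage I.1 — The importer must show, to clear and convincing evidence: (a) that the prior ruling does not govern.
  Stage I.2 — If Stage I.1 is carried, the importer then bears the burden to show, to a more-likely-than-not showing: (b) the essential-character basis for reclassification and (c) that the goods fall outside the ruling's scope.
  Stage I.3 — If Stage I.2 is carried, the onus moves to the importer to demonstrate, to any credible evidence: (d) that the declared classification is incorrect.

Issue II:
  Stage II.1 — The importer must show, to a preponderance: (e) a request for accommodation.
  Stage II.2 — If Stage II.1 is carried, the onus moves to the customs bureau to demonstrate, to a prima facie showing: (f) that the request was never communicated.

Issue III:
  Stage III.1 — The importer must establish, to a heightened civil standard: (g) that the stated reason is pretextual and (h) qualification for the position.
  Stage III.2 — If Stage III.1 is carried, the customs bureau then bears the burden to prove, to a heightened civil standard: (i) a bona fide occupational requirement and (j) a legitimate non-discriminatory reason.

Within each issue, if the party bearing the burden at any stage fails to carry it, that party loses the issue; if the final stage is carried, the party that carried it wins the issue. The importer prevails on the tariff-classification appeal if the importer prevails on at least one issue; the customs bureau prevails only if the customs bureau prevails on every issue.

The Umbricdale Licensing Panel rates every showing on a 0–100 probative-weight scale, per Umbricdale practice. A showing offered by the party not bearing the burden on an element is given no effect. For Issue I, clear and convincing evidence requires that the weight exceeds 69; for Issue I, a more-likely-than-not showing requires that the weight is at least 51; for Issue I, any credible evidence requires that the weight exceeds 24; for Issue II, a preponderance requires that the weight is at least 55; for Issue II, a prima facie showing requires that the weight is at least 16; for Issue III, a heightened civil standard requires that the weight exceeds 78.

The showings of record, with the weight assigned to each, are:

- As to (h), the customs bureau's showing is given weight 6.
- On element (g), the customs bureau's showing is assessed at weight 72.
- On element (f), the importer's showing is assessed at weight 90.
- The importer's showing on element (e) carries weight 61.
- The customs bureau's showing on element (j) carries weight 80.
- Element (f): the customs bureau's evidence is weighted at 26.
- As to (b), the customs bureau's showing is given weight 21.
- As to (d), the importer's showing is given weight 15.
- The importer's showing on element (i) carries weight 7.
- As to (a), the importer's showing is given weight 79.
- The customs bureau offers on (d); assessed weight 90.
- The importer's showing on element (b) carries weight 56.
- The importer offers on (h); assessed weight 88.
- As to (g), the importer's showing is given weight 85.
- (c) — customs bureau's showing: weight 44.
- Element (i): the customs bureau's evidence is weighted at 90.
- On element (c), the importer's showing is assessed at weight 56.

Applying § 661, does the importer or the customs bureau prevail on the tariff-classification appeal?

customs bureau

— Issue I —
At Stage I.1 the importer must meet clear and convincing evidence (weight exceeds 69): on (a) the weight is 79, > 69, so (a) meets the standard.
  Stage I.1 carried; the burden remains with the importer.
At Stage I.2 the importer must meet a more-likely-than-not showing (weight is at least 51): on (b) the weight is 56 (the customs bureau's 21 is given no effect), ≥ 51, so (b) meets the standard; on (c) the weight is 56 (the customs bureau's 44 is given no effect), ≥ 51, so (c) meets the standard.
  All elements met. The importer retains the burden for Stage I.3.
At Stage I.3 the importer must meet any credible evidence (weight exceeds 24): on (d) the weight is 15 (the customs bureau's 90 is given no effect), ≤ 24, so (d) does not meet the standard.
  Stage I.3 not carried; the importer fails its burden.
The customs bureau prevails on this issue.
— Issue II —
Stage II.1 (importer, a preponderance, weight is at least 55): (e) 61 ≥ 55 — meets.
  All elements met. The burden passes to the customs bureau.
Stage II.2 (customs bureau, a prima facie showing, weight is at least 16): (f) 26 (importer's 90 disregarded) ≥ 16 — meets.
  The customs bureau carries the last stage.
With every stage satisfied, the customs bureau prevails on this issue.
— Issue III —
At Stage III.1 the importer must meet a heightened civil standard (weight exceeds 78): on (g) the weight is 85 (the customs bureau's 72 is given no effect), which does exceed 78, so (g) meets the standard; on (h) the weight is 88 (the customs bureau's 6 is given no effect), which does exceed 78, so (h) meets the standard.
  Stage III.1 carried; the burden shifts to the customs bureau.
At Stage III.2 the customs bureau must meet a heightened civil standard (weight exceeds 78): on (i) the weight is 90 (the importer's 7 is given no effect), which does exceed 78, so (i) meets the standard; on (j) the weight is 80, > 78, so (j) meets the standard.
  The customs bureau carries the last stage.
With every stage satisfied, the customs bureau prevails on this issue.
Per-issue: Issue I → customs bureau; Issue II → customs bureau; Issue III → customs bureau. The importer must prevail on at least one issue; overall, the customs bureau prevails.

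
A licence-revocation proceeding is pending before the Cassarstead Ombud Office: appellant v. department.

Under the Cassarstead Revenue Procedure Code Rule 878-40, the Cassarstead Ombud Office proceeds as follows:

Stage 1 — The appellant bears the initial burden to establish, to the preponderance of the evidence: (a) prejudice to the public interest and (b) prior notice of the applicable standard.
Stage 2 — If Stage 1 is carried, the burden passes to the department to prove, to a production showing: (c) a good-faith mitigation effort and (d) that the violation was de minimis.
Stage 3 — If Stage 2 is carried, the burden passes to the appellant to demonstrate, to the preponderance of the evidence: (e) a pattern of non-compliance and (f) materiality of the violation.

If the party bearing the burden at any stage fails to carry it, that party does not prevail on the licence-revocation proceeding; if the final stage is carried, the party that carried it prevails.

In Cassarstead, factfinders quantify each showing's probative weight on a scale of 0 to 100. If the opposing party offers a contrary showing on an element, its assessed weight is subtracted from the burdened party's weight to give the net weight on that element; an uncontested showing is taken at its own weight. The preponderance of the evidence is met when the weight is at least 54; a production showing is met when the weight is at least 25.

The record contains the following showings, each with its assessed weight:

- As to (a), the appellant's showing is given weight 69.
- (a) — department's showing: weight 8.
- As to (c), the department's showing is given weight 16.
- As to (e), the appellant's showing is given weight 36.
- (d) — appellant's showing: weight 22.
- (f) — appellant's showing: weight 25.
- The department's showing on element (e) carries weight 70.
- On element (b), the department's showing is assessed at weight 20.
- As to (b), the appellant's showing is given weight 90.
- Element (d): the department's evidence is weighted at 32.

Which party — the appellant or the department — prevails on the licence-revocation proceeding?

appellant

At Stage 1 the appellant must meet the preponderance of the evidence (weight is at least 54): on (a) the weight is 69 less the opposing 8 gives net 61, ≥ 54, so (a) meets the standard; on (b) the weight is 90 less the opposing 20 gives net 70, which does reach 54, so (b) meets the standard.
  All elements met. The burden passes to the department.
At Stage 2 the department must meet a production showing (weight is at least 25): on (c) the weight is 16, which does not reach 25, so (c) does not meet the standard; on (d) the weight is 32 less the opposing 22 gives net 10, which does not reach 25, so (d) does not meet the standard.
  Not every element is met, so the department fails to carry Stage 2.
The analysis ends at Stage 2; the appellant prevails.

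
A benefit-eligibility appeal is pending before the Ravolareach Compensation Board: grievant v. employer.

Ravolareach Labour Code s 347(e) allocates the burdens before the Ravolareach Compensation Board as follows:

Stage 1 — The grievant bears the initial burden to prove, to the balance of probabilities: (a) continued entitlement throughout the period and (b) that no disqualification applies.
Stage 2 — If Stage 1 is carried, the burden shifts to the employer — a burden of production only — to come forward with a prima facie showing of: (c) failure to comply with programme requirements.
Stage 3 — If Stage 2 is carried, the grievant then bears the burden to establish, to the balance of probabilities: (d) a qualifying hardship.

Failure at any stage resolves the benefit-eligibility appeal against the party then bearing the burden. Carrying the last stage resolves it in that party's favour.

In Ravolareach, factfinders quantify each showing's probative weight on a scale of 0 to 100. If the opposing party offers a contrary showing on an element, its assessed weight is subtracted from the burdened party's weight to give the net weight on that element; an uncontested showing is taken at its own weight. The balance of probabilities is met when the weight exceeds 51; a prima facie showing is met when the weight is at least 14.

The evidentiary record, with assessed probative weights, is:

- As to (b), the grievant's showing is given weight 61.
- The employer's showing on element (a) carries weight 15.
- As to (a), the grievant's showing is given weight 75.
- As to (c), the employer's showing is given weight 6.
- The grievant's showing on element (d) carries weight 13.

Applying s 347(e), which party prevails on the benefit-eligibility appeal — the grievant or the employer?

Stage 1 (grievant, the balance of probabilities, weight exceeds 51): (a) net 75−15=60 > 51 — meets; (b) 61 > 51 — meets.
  The grievant carries Stage 1; the employer now bears the burden.
Stage 2 (employer, a prima facie showing, weight is at least 14): (c) 6 < 14 — fails.
  Stage 2 not carried; the employer fails its burden.
The grievant prevails.

grievant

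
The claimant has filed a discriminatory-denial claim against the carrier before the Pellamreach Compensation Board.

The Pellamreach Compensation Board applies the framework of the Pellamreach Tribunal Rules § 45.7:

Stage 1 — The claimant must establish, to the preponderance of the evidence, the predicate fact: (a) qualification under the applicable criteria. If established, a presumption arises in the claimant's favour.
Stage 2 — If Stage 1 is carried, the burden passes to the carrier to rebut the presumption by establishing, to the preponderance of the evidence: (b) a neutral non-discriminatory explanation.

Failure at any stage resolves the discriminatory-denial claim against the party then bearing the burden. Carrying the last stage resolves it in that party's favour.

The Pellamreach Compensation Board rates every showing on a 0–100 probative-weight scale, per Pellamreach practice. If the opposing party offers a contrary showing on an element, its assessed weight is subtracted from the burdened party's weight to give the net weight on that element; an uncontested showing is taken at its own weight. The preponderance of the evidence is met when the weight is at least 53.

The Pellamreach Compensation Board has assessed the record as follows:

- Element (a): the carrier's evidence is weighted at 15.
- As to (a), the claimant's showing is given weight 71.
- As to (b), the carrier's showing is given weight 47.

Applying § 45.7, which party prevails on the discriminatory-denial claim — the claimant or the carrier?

claimant

At Stage 1 the claimant must meet the preponderance of the evidence (weight is at least 53): on (a) the weight is 71 less the opposing 15 gives net 56, which does reach 53, so (a) meets the standard.
  All elements met. The burden passes to the carrier.
At Stage 2 the carrier must meet the preponderance of the evidence (weight is at least 53): on (b) the weight is 47, which does not reach 53, so (b) does not meet the standard.
  Stage 2 not carried; the carrier fails its burden.
The claimant prevails.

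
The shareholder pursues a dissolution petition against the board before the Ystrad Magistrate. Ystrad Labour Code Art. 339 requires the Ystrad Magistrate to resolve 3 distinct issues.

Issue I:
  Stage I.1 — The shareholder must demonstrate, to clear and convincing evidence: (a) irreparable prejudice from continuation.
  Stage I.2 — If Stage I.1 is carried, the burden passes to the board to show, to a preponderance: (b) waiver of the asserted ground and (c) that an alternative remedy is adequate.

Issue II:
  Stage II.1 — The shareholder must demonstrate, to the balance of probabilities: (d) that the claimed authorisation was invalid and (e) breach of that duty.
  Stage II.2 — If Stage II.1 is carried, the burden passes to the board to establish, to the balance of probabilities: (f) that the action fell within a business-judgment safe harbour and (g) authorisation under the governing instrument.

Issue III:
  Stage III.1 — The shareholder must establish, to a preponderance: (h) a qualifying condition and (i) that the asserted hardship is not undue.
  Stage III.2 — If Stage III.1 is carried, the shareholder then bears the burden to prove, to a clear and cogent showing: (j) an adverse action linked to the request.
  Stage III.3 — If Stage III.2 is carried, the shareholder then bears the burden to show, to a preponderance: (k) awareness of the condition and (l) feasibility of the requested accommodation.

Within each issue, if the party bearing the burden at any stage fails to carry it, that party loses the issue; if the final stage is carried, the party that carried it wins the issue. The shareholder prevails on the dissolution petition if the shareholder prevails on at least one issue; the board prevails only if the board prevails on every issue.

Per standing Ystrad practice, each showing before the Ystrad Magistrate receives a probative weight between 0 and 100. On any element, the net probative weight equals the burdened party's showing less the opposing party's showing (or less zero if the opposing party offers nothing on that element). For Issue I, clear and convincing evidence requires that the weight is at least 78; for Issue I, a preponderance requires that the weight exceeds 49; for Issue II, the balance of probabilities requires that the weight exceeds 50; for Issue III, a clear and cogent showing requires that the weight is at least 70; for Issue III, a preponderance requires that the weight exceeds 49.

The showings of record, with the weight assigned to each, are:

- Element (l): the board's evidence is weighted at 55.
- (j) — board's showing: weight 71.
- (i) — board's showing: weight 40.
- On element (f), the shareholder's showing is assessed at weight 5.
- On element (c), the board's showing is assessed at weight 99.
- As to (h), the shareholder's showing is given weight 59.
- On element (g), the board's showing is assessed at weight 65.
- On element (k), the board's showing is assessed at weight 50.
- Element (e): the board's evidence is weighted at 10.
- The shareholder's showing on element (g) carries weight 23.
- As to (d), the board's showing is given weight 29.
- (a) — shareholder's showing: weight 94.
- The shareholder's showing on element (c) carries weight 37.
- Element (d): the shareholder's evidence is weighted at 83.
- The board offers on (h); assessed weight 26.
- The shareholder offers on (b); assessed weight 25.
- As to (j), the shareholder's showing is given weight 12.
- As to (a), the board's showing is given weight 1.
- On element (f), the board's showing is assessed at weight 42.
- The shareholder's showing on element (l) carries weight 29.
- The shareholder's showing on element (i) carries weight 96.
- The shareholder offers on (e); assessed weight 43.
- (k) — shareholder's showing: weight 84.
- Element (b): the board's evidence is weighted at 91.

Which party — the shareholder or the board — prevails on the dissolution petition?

board

— Issue I —
Stage I.1 — burden on shareholder; standard: clear and convincing evidence (weight is at least 78).
    (a): 94 − 1 = 93 ≥ 78 [met]
  Stage I.1 is satisfied; the onus moves to the board.
Stage I.2 — burden on board; standard: a preponderance (weight exceeds 49).
    (b): 91 − 25 = 66 > 49 [met]
    (c): 99 − 37 = 62 > 49 [met]
  The board carries the last stage.
With every stage satisfied, the board prevails on this issue.
— Issue II —
Stage II.1 — burden on shareholder; standard: the balance of probabilities (weight exceeds 50).
    (d): 83 − 29 = 54 > 50 [met]
    (e): 43 − 10 = 33 ≤ 50 [not met]
  Stage II.1 not carried; the shareholder fails its burden.
The analysis ends at Stage II.1; the board prevails on this issue.
— Issue III —
At Stage III.1 the shareholder must meet a preponderance (weight exceeds 49): on (h) the weight is 59 less the opposing 26 gives net 33, ≤ 49, so (h) does not meet the standard; on (i) the weight is 96 less the opposing 40 gives net 56, > 49, so (i) meets the standard.
  The shareholder does not carry Stage III.1.
So the board prevails on this issue.
Per-issue: Issue I → board; Issue II → board; Issue III → board. The shareholder must prevail on at least one issue; overall, the board prevails.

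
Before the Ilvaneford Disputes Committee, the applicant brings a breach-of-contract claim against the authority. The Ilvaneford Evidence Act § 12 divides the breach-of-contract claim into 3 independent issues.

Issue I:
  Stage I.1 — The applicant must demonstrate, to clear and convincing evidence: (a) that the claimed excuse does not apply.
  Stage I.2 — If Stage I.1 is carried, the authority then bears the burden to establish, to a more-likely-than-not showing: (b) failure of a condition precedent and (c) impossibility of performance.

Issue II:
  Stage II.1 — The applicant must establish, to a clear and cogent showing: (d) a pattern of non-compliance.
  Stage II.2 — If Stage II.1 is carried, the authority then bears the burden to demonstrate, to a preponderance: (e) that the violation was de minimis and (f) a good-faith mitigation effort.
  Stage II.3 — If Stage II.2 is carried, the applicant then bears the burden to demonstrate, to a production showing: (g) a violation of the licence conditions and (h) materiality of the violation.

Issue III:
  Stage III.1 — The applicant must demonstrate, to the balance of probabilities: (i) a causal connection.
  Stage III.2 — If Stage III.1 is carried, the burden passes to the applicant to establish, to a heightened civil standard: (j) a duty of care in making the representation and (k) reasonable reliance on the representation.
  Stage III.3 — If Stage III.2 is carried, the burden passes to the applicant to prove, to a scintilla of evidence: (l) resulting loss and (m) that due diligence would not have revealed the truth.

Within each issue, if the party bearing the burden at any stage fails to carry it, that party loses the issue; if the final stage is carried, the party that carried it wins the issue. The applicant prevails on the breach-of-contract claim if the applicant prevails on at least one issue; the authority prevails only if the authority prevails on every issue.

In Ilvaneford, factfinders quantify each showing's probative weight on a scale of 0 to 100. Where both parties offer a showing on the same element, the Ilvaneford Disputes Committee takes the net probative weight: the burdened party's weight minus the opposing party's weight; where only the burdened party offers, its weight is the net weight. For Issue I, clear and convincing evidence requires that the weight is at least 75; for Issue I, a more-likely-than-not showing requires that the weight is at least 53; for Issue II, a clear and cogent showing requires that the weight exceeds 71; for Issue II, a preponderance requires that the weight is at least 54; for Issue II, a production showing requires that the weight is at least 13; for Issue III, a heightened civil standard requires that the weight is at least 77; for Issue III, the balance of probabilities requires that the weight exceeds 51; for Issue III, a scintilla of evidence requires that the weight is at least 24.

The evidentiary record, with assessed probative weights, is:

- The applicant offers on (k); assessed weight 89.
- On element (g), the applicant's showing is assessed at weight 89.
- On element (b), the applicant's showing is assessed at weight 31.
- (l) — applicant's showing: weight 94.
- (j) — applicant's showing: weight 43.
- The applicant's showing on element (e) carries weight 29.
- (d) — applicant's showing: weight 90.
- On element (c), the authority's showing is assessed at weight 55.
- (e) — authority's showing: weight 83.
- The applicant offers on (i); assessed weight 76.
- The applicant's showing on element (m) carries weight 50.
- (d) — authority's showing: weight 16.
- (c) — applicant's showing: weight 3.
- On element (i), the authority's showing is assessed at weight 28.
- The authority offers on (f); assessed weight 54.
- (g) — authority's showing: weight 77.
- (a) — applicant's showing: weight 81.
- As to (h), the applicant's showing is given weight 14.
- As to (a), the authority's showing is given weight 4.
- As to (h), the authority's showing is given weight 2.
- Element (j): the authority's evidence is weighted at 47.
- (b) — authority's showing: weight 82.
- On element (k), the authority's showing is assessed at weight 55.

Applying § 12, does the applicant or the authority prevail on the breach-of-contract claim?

applicant

— Issue I —
At Stage I.1 the applicant must meet clear and convincing evidence (weight is at least 75): on (a) the weight is 81 less the opposing 4 gives net 77, ≥ 75, so (a) meets the standard.
  The applicant carries Stage I.1; the authority now bears the burden.
At Stage I.2 the authority must meet a more-likely-than-not showing (weight is at least 53): on (b) the weight is 82 less the opposing 31 gives net 51, which does not reach 53, so (b) does not meet the standard; on (c) the weight is 55 less the opposing 3 gives net 52, < 53, so (c) does not meet the standard.
  Stage I.2 not carried; the authority fails its burden.
The applicant prevails on this issue.
— Issue II —
Stage II.1 — burden on applicant; standard: a clear and cogent showing (weight exceeds 71).
    (d): 90 − 16 = 74 > 71 [met]
  The applicant carries Stage II.1; the authority now bears the burden.
Stage II.2 — burden on authority; standard: a preponderance (weight is at least 54).
    (e): 83 − 29 = 54 ≥ 54 [met]
    (f): 54 ≥ 54 [met]
  The authority carries Stage II.2; the applicant now bears the burden.
Stage II.3 — burden on applicant; standard: a production showing (weight is at least 13).
    (g): 89 − 77 = 12 < 13 [not met]
    (h): 14 − 2 = 12 < 13 [not met]
  The applicant does not carry Stage II.3.
So the authority prevails on this issue.
— Issue III —
Stage III.1 — burden on applicant; standard: the balance of probabilities (weight exceeds 51).
    (i): 76 − 28 = 48 ≤ 51 [not met]
  Stage III.1 not carried; the applicant fails its burden.
So the authority prevails on this issue.
Per-issue: Issue I → applicant; Issue II → authority; Issue III → authority. The applicant must prevail on at least one issue; overall, the applicant prevails.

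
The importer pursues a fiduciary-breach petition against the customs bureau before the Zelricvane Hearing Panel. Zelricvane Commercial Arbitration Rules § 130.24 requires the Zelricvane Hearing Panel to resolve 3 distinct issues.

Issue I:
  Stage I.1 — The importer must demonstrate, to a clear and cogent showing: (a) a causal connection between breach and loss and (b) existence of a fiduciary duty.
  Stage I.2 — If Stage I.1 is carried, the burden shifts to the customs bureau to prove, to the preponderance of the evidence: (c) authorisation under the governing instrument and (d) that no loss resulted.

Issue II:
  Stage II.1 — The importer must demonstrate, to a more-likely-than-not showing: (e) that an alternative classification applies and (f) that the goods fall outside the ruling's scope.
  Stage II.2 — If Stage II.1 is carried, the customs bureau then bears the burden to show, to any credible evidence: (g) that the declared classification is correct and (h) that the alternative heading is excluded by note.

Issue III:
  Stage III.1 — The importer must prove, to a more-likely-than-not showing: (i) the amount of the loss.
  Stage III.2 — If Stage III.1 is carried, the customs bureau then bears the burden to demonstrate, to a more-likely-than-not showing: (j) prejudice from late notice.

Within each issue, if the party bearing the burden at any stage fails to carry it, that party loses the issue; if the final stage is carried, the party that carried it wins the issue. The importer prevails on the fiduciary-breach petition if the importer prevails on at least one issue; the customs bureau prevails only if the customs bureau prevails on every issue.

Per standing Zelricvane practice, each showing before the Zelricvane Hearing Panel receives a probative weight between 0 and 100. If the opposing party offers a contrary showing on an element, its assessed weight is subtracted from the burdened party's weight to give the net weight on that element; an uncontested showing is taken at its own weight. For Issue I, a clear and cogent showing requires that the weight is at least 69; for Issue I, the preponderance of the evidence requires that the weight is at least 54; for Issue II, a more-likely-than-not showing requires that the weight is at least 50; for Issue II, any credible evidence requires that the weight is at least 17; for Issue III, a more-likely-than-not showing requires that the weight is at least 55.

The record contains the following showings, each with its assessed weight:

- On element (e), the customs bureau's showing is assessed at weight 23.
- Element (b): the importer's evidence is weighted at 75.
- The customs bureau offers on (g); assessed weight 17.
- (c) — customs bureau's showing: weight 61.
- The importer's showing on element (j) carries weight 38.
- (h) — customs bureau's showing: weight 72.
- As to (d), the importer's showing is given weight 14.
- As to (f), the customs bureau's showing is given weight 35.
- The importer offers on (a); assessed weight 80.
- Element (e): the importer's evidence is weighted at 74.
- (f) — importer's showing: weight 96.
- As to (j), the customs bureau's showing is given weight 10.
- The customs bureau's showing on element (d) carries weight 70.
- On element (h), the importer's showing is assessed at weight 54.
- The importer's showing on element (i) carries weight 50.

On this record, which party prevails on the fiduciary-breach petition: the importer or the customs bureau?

— Issue I —
At Stage I.1 the importer must meet a clear and cogent showing (weight is at least 69): on (a) the weight is 80, ≥ 69, so (a) meets the standard; on (b) the weight is 75, ≥ 69, so (b) meets the standard.
  Stage I.1 carried; the burden shifts to the customs bureau.
At Stage I.2 the customs bureau must meet the preponderance of the evidence (weight is at least 54): on (c) the weight is 61, which does reach 54, so (c) meets the standard; on (d) the weight is 70 less the opposing 14 gives net 56, ≥ 54, so (d) meets the standard.
  All elements met at the final stage.
Every stage carried; the customs bureau prevails on this issue.
— Issue II —
Stage II.1 — burden on importer; standard: a more-likely-than-not showing (weight is at least 50).
    (e): 74 − 23 = 51 ≥ 50 [met]
    (f): 96 − 35 = 61 ≥ 50 [met]
  Stage II.1 carried; the burden shifts to the customs bureau.
Stage II.2 — burden on customs bureau; standard: any credible evidence (weight is at least 17).
    (g): 17 ≥ 17 [met]
    (h): 72 − 54 = 18 ≥ 17 [met]
  All elements met at the final stage.
With every stage satisfied, the customs bureau prevails on this issue.
— Issue III —
Stage III.1 (importer, a more-likely-than-not showing, weight is at least 55): (i) 50 < 55 — fails.
  Not every element is met, so the importer fails to carry Stage III.1.
The analysis ends at Stage III.1; the customs bureau prevails on this issue.
Per-issue: Issue I → customs bureau; Issue II → customs bureau; Issue III → customs bureau. The importer must prevail on at least one issue; overall, the customs bureau prevails.

customs bureau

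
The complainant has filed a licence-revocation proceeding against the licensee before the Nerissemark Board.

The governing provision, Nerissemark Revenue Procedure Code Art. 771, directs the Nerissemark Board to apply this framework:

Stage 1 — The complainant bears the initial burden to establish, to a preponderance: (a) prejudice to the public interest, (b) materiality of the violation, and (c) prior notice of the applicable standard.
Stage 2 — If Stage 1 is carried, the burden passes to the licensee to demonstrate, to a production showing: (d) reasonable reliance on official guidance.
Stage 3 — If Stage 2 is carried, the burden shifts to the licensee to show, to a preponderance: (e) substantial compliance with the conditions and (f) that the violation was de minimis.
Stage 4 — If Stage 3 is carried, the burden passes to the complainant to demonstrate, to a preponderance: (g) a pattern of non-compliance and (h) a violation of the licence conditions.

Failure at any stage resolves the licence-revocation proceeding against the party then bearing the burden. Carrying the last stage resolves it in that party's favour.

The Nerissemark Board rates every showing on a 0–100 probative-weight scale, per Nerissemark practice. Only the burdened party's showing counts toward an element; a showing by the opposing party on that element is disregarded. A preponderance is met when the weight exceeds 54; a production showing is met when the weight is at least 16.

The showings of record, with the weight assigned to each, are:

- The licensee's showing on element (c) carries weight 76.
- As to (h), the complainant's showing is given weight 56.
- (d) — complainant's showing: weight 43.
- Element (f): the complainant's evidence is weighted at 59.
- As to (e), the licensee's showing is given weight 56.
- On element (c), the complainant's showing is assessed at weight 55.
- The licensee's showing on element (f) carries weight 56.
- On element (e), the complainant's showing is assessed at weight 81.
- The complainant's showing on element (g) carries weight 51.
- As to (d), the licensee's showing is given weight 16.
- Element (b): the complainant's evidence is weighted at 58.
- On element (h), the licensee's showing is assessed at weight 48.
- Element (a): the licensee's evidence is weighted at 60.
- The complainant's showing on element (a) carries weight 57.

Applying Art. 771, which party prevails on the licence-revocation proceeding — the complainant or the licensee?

licensee

Stage 1 — burden on complainant; standard: a preponderance (weight exceeds 54).
    (a): 57 (licensee's 60 disregarded) > 54 [met]
    (b): 58 > 54 [met]
    (c): 55 (licensee's 76 disregarded) > 54 [met]
  Stage 1 is satisfied; the onus moves to the licensee.
Stage 2 — burden on licensee; standard: a production showing (weight is at least 16).
    (d): 16 (complainant's 43 disregarded) ≥ 16 [met]
  Stage 2 carried; the burden remains with the licensee.
Stage 3 — burden on licensee; standard: a preponderance (weight exceeds 54).
    (e): 56 (complainant's 81 disregarded) > 54 [met]
    (f): 56 (complainant's 59 disregarded) > 54 [met]
  Stage 3 carried; the burden shifts to the complainant.
Stage 4 — burden on complainant; standard: a preponderance (weight exceeds 54).
    (g): 51 ≤ 54 [not met]
    (h): 56 (licensee's 48 disregarded) > 54 [met]
  Stage 4 not carried; the complainant fails its burden.
The analysis ends at Stage 4; the licensee prevails.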